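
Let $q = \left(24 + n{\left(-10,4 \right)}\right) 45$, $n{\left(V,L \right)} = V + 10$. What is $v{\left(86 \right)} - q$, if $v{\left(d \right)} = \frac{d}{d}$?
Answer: $-1079$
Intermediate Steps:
$n{\left(V,L \right)} = 10 + V$
$q = 1080$ ($q = \left(24 + \left(10 - 10\right)\right) 45 = \left(24 + 0\right) 45 = 24 \cdot 45 = 1080$)
$v{\left(d \right)} = 1$
$v{\left(86 \right)} - q = 1 - 1080 = -1079$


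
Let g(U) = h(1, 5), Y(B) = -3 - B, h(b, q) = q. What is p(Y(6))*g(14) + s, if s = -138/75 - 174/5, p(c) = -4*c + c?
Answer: 2459/25 ≈ 98.360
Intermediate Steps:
p(c) = -3*c
g(U) = 5
s = -916/25 (s = -138*1/75 - 174*⅕ = -46/25 - 174/5 = -916/25 ≈ -36.640)
p(Y(6))*g(14) + s = -3*(-3 - 1*6)*5 - 916/25 = -3*(-3 - 6)*5 - 916/25 = -3*(-9)*5 - 916/25 = 27*5 - 916/25 = 135 - 916/25 = 2459/25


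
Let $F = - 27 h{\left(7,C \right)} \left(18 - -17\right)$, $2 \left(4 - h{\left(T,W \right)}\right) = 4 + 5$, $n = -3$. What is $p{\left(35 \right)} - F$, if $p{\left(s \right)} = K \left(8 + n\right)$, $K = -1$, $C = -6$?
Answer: $- \frac{955}{2} \approx -477.5$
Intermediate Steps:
$h{\left(T,W \right)} = - \frac{1}{2}$ ($h{\left(T,W \right)} = 4 - \frac{4 + 5}{2} = 4 - \frac{9}{2} = - \frac{1}{2}$)
$F = \frac{945}{2}$ ($F = \left(-27\right) \left(- \frac{1}{2}\right) \left(18 - -17\right) = \frac{27 \left(18 + 17\right)}{2} = \frac{27}{2} \cdot 35 = \frac{945}{2} \approx 472.5$)
$p{\left(s \right)} = -5$ ($p{\left(s \right)} = - (8 - 3) = \left(-1\right) 5 = -5$)
$p{\left(35 \right)} - F = -5 - \frac{945}{2} = - \frac{955}{2}$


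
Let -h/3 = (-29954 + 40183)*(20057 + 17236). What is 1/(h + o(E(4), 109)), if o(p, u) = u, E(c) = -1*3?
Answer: -1/1144410182 ≈ -8.7381e-10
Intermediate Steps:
h = -1144410291 (h = -3*(-29954 + 40183)*(20057 + 17236) = -30687*37293 = -3*381470097 = -1144410291)
E(c) = -3
1/(h + o(E(4), 109)) = 1/(-1144410291 + 109) = 1/(-1144410182) = -1/1144410182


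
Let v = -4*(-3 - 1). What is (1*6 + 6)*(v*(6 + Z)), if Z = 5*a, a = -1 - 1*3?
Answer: -2688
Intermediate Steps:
a = -4 (a = -1 - 3 = -4)
v = 16 (v = -4*(-4) = 16)
Z = -20 (Z = 5*(-4) = -20)
(1*6 + 6)*(v*(6 + Z)) = (1*6 + 6)*(16*(6 - 20)) = (6 + 6)*(16*(-14)) = 12*(-224) = -2688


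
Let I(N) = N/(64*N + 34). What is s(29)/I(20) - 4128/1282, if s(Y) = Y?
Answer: 12192333/6410 ≈ 1902.1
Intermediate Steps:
I(N) = N/(34 + 64*N)
s(29)/I(20) - 4128/1282 = 29/(((1/2)*20/(17 + 32*20))) - 4128/1282 = 29/(((1/2)*20/(17 + 640))) - 4128*1/1282 = 29/(((1/2)*20/657)) - 2064/641 = 29/(((1/2)*20*(1/657))) - 2064/641 = 29/(10/657) - 2064/641 = 29*(657/10) - 2064/641 = 19053/10 - 2064/641 = 12192333/6410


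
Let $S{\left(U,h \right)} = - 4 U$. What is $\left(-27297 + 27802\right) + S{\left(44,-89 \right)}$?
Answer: $329$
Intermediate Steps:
$\left(-27297 + 27802\right) + S{\left(44,-89 \right)} = \left(-27297 + 27802\right) - 176 = 505 - 176 = 329$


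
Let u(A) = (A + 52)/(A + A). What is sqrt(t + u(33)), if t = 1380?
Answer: sqrt(6016890)/66 ≈ 37.166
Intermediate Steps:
u(A) = (52 + A)/(2*A) (u(A) = (52 + A)/((2*A)) = (52 + A)*(1/(2*A)) = (52 + A)/(2*A))
sqrt(t + u(33)) = sqrt(1380 + (1/2)*(52 + 33)/33) = sqrt(1380 + (1/2)*(1/33)*85) = sqrt(1380 + 85/66) = sqrt(91165/66) = sqrt(6016890)/66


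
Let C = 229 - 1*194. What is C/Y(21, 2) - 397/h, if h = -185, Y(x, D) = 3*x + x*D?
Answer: 1376/555 ≈ 2.4793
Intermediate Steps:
Y(x, D) = 3*x + D*x
C = 35 (C = 229 - 194 = 35)
C/Y(21, 2) - 397/h = 35/((21*(3 + 2))) - 397/(-185) = 35/((21*5)) - 397*(-1/185) = 35/105 + 397/185 = 35*(1/105) + 397/185 = ⅓ + 397/185 = 1376/555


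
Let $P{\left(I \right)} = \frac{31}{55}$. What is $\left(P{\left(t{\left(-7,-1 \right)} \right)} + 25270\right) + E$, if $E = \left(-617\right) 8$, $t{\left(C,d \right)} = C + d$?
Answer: $\frac{1118401}{55} \approx 20335.0$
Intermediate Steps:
$E = -4936$
$P{\left(I \right)} = \frac{31}{55}$ ($P{\left(I \right)} = 31 \cdot \frac{1}{55} = \frac{31}{55}$)
$\left(P{\left(t{\left(-7,-1 \right)} \right)} + 25270\right) + E = \left(\frac{31}{55} + 25270\right) - 4936 = \frac{1389881}{55} - 4936 = \frac{1118401}{55}$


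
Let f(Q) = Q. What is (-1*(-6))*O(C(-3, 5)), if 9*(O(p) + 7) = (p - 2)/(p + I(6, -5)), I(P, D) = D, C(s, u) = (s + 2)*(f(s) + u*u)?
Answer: -1118/27 ≈ -41.407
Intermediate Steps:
C(s, u) = (2 + s)*(s + u²) (C(s, u) = (s + 2)*(s + u*u) = (2 + s)*(s + u²))
O(p) = -7 + (-2 + p)/(9*(-5 + p)) (O(p) = -7 + ((p - 2)/(p - 5))/9 = -7 + ((-2 + p)/(-5 + p))/9 = -7 + (-2 + p)/(9*(-5 + p)))
(-1*(-6))*O(C(-3, 5)) = (-1*(-6))*((313 - 62*((-3)² + 2*(-3) + 2*5² - 3*5²))/(9*(-5 + ((-3)² + 2*(-3) + 2*5² - 3*5²)))) = 6*((313 - 62*(9 - 6 + 2*25 - 3*25))/(9*(-5 + (9 - 6 + 2*25 - 3*25)))) = 6*((313 - 62*(9 - 6 + 50 - 75))/(9*(-5 + (9 - 6 + 50 - 75)))) = 6*((313 - 62*(-22))/(9*(-5 - 22))) = 6*((⅑)*(313 + 1364)/(-27)) = 6*((⅑)*(-1/27)*1677) = 6*(-559/81) = -1118/27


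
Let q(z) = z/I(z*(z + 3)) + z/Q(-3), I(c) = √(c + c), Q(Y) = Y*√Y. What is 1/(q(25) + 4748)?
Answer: 252/(1196496 + 45*√14 + 700*I*√3) ≈ 0.00021059 - 2.1336e-7*I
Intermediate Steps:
Q(Y) = Y^(3/2)
I(c) = √2*√c (I(c) = √(2*c) = √2*√c)
q(z) = z*√2/(2*√(z*(3 + z))) + I*z*√3/9 (q(z) = z/((√2*√(z*(z + 3)))) + z/((-3)^(3/2)) = z/((√2*√(z*(3 + z)))) + z/((-3*I*√3)) = z*(√2/(2*√(z*(3 + z)))) + z*(I*√3/9) = z*√2/(2*√(z*(3 + z))) + I*z*√3/9)
1/(q(25) + 4748) = 1/(((½)*25*√2/√(25² + 3*25) + (⅑)*I*25*√3) + 4748) = 1/(((½)*25*√2/√(625 + 75) + 25*I*√3/9) + 4748) = 1/(((½)*25*√2/√700 + 25*I*√3/9) + 4748) = 1/(((½)*25*√2*(√7/70) + 25*I*√3/9) + 4748) = 1/((5*√14/28 + 25*I*√3/9) + 4748) = 1/(4748 + 5*√14/28 + 25*I*√3/9)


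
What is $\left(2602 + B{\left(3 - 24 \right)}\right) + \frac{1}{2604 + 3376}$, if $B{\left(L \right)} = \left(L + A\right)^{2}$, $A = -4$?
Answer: $\frac{19297461}{5980} \approx 3227.0$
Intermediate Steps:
$B{\left(L \right)} = \left(-4 + L\right)^{2}$ ($B{\left(L \right)} = \left(L - 4\right)^{2} = \left(-4 + L\right)^{2}$)
$\left(2602 + B{\left(3 - 24 \right)}\right) + \frac{1}{2604 + 3376} = \left(2602 + \left(-4 + \left(3 - 24\right)\right)^{2}\right) + \frac{1}{2604 + 3376} = \left(2602 + \left(-4 - 21\right)^{2}\right) + \frac{1}{5980} = \left(2602 + \left(-25\right)^{2}\right) + \frac{1}{5980} = \left(2602 + 625\right) + \frac{1}{5980} = 3227 + \frac{1}{5980} = \frac{19297461}{5980}$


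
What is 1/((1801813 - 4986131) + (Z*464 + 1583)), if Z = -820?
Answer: -1/3563215 ≈ -2.8065e-7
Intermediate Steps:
1/((1801813 - 4986131) + (Z*464 + 1583)) = 1/((1801813 - 4986131) + (-820*464 + 1583)) = 1/(-3184318 + (-380480 + 1583)) = 1/(-3184318 - 378897) = 1/(-3563215) = -1/3563215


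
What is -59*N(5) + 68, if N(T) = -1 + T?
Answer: -168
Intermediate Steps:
-59*N(5) + 68 = -59*(-1 + 5) + 68 = -59*4 + 68 = -236 + 68 = -168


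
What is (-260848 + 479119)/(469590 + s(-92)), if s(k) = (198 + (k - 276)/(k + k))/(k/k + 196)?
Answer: 42999387/92509430 ≈ 0.46481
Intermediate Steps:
s(k) = 198/197 + (-276 + k)/(394*k) (s(k) = (198 + (-276 + k)/((2*k)))/(1 + 196) = (198 + (-276 + k)*(1/(2*k)))/197 = (198 + (-276 + k)/(2*k))*(1/197) = 198/197 + (-276 + k)/(394*k))
(-260848 + 479119)/(469590 + s(-92)) = (-260848 + 479119)/(469590 + (1/394)*(-276 + 397*(-92))/(-92)) = 218271/(469590 + (1/394)*(-1/92)*(-276 - 36524)) = 218271/(469590 + (1/394)*(-1/92)*(-36800)) = 218271/(469590 + 200/197) = 218271/(92509430/197) = 218271*(197/92509430) = 42999387/92509430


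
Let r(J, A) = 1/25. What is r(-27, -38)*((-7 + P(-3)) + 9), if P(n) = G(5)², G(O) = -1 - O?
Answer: 38/25 ≈ 1.5200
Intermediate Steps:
P(n) = 36 (P(n) = (-1 - 1*5)² = (-1 - 5)² = (-6)² = 36)
r(J, A) = 1/25
r(-27, -38)*((-7 + P(-3)) + 9) = ((-7 + 36) + 9)/25 = (29 + 9)/25 = (1/25)*38 = 38/25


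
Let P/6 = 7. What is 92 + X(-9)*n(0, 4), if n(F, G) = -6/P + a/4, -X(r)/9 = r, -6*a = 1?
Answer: 4315/56 ≈ 77.054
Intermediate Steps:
P = 42 (P = 6*7 = 42)
a = -1/6 (a = -1/6*1 = -1/6 ≈ -0.16667)
X(r) = -9*r
n(F, G) = -31/168 (n(F, G) = -6/42 - 1/6/4 = -6*1/42 - 1/6*1/4 = -1/7 - 1/24 = -31/168)
92 + X(-9)*n(0, 4) = 92 - 9*(-9)*(-31/168) = 92 + 81*(-31/168) = 92 - 837/56 = 4315/56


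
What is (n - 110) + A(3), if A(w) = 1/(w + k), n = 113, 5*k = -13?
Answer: 11/2 ≈ 5.5000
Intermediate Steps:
k = -13/5 (k = (⅕)*(-13) = -13/5 ≈ -2.6000)
A(w) = 1/(-13/5 + w) (A(w) = 1/(w - 13/5) = 1/(-13/5 + w))
(n - 110) + A(3) = (113 - 110) + 5/(-13 + 5*3) = 3 + 5/(-13 + 15) = 3 + 5/2 = 11/2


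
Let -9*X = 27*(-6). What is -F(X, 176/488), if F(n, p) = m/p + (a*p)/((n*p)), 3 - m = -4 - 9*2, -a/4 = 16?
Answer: -13021/198 ≈ -65.763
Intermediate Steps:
a = -64 (a = -4*16 = -64)
X = 18 (X = -3*(-6) = -⅑*(-162) = 18)
m = 25 (m = 3 - (-4 - 9*2) = 3 - (-4 - 18) = 3 - 1*(-22) = 3 + 22 = 25)
F(n, p) = -64/n + 25/p (F(n, p) = 25/p + (-64*p)/((n*p)) = 25/p + (-64*p)*(1/(n*p)) = 25/p - 64/n = -64/n + 25/p)
-F(X, 176/488) = -(-64/18 + 25/((176/488))) = -(-64*1/18 + 25/((176*(1/488)))) = -(-32/9 + 25/(22/61)) = -(-32/9 + 25*(61/22)) = -(-32/9 + 1525/22) = -1*13021/198 = -13021/198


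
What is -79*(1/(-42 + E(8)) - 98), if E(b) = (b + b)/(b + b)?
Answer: 317501/41 ≈ 7743.9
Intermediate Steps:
E(b) = 1 (E(b) = (2*b)/((2*b)) = (2*b)*(1/(2*b)) = 1)
-79*(1/(-42 + E(8)) - 98) = -79*(1/(-42 + 1) - 98) = -79*(1/(-41) - 98) = -79*(-1/41 - 98) = -79*(-4019/41) = 317501/41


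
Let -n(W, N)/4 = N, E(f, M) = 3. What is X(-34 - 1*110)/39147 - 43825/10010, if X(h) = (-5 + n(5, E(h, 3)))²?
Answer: -342544877/78372294 ≈ -4.3707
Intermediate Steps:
n(W, N) = -4*N
X(h) = 289 (X(h) = (-5 - 4*3)² = (-5 - 12)² = (-17)² = 289)
X(-34 - 1*110)/39147 - 43825/10010 = 289/39147 - 43825/10010 = 289*(1/39147) - 43825*1/10010 = 289/39147 - 8765/2002 = -342544877/78372294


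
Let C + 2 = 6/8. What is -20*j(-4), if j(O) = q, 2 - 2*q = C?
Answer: -65/2 ≈ -32.500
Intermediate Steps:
C = -5/4 (C = -2 + 6/8 = -2 + 6*(1/8) = -2 + 3/4 = -5/4 ≈ -1.2500)
q = 13/8 (q = 1 - 1/2*(-5/4) = 1 + 5/8 = 13/8 ≈ 1.6250)
j(O) = 13/8
-20*j(-4) = -20*13/8 = -65/2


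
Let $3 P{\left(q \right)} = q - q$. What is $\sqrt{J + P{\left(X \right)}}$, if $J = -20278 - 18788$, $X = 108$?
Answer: $i \sqrt{39066} \approx 197.65 i$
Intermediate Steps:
$P{\left(q \right)} = 0$ ($P{\left(q \right)} = \frac{q - q}{3} = \frac{1}{3} \cdot 0 = 0$)
$J = -39066$ ($J = -20278 - 18788 = -39066$)
$\sqrt{J + P{\left(X \right)}} = \sqrt{-39066 + 0} = \sqrt{-39066} = i \sqrt{39066}$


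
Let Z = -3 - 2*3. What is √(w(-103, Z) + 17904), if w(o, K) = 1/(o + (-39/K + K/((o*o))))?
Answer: √176558899172006967/3140291 ≈ 133.81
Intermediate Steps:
Z = -9 (Z = -3 - 6 = -9)
w(o, K) = 1/(o - 39/K + K/o²) (w(o, K) = 1/(o + (-39/K + K/(o²))) = 1/(o + (-39/K + K/o²)) = 1/(o - 39/K + K/o²))
√(w(-103, Z) + 17904) = √(-9*(-103)²/((-9)² - 39*(-103)² - 9*(-103)³) + 17904) = √(-9*10609/(81 - 39*10609 - 9*(-1092727)) + 17904) = √(-9*10609/(81 - 413751 + 9834543) + 17904) = √(-9*10609/9420873 + 17904) = √(-9*10609*1/9420873 + 17904) = √(-31827/3140291 + 17904) = √(56223738237/3140291) = √176558899172006967/3140291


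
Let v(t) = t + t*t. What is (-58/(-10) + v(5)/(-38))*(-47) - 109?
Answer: -32727/95 ≈ -344.49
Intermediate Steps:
v(t) = t + t²
(-58/(-10) + v(5)/(-38))*(-47) - 109 = (-58/(-10) + (5*(1 + 5))/(-38))*(-47) - 109 = (-58*(-⅒) + (5*6)*(-1/38))*(-47) - 109 = (29/5 + 30*(-1/38))*(-47) - 109 = (29/5 - 15/19)*(-47) - 109 = (476/95)*(-47) - 109 = -22372/95 - 109 = -32727/95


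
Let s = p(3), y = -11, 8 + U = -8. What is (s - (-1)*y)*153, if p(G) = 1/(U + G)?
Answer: -22032/13 ≈ -1694.8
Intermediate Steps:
U = -16 (U = -8 - 8 = -16)
p(G) = 1/(-16 + G)
s = -1/13 (s = 1/(-16 + 3) = 1/(-13) = -1/13 ≈ -0.076923)
(s - (-1)*y)*153 = (-1/13 - (-1)*(-11))*153 = (-1/13 - 1*11)*153 = (-1/13 - 11)*153 = -144/13*153 = -22032/13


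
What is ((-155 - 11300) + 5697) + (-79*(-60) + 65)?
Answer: -953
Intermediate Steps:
((-155 - 11300) + 5697) + (-79*(-60) + 65) = (-11455 + 5697) + (4740 + 65) = -5758 + 4805 = -953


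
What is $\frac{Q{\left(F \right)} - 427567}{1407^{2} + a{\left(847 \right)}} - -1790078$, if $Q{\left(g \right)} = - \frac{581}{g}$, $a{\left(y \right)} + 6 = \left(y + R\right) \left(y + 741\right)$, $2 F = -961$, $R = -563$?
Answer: $\frac{836267161059521}{467168047} \approx 1.7901 \cdot 10^{6}$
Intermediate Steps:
$F = - \frac{961}{2}$ ($F = \frac{1}{2} \left(-961\right) = - \frac{961}{2} \approx -480.5$)
$a{\left(y \right)} = -6 + \left(-563 + y\right) \left(741 + y\right)$ ($a{\left(y \right)} = -6 + \left(y - 563\right) \left(y + 741\right) = -6 + \left(-563 + y\right) \left(741 + y\right)$)
$\frac{Q{\left(F \right)} - 427567}{1407^{2} + a{\left(847 \right)}} - -1790078 = \frac{- \frac{581}{- \frac{961}{2}} - 427567}{1407^{2} + \left(-417189 + 847^{2} + 178 \cdot 847\right)} - -1790078 = \frac{\left(-581\right) \left(- \frac{2}{961}\right) - 427567}{1979649 + \left(-417189 + 717409 + 150766\right)} + 1790078 = \frac{\frac{1162}{961} - 427567}{1979649 + 450986} + 1790078 = - \frac{410890725}{961 \cdot 2430635} + 1790078 = \left(- \frac{410890725}{961}\right) \frac{1}{2430635} + 1790078 = - \frac{82178145}{467168047} + 1790078 = \frac{836267161059521}{467168047}$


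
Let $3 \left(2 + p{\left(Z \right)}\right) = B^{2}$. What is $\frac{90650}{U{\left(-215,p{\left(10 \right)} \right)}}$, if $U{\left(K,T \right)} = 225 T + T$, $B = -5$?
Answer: $\frac{135975}{2147} \approx 63.333$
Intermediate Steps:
$p{\left(Z \right)} = \frac{19}{3}$ ($p{\left(Z \right)} = -2 + \frac{\left(-5\right)^{2}}{3} = -2 + \frac{1}{3} \cdot 25 = -2 + \frac{25}{3} = \frac{19}{3}$)
$U{\left(K,T \right)} = 226 T$
$\frac{90650}{U{\left(-215,p{\left(10 \right)} \right)}} = \frac{90650}{226 \cdot \frac{19}{3}} = \frac{90650}{\frac{4294}{3}} = 90650 \cdot \frac{3}{4294} = \frac{135975}{2147}$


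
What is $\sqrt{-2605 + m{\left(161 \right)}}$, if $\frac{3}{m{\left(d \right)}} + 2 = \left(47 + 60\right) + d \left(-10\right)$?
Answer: $\frac{4 i \sqrt{368774665}}{1505} \approx 51.039 i$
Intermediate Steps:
$m{\left(d \right)} = \frac{3}{105 - 10 d}$ ($m{\left(d \right)} = \frac{3}{-2 + \left(\left(47 + 60\right) + d \left(-10\right)\right)} = \frac{3}{-2 - \left(-107 + 10 d\right)} = \frac{3}{105 - 10 d}$)
$\sqrt{-2605 + m{\left(161 \right)}} = \sqrt{-2605 - \frac{3}{-105 + 10 \cdot 161}} = \sqrt{-2605 - \frac{3}{-105 + 1610}} = \sqrt{-2605 - \frac{3}{1505}} = \sqrt{- \frac{3920528}{1505}} = \frac{4 i \sqrt{368774665}}{1505}$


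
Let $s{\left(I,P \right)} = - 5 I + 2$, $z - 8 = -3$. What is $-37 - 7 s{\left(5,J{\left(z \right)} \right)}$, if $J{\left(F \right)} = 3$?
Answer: $124$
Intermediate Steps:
$z = 5$ ($z = 8 - 3 = 5$)
$s{\left(I,P \right)} = 2 - 5 I$
$-37 - 7 s{\left(5,J{\left(z \right)} \right)} = -37 - 7 \left(2 - 25\right) = -37 - -161 = -37 + 161 = 124$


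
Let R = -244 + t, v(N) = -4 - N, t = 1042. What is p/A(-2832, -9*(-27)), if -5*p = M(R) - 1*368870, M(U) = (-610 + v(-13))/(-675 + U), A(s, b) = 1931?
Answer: 45371611/1187565 ≈ 38.206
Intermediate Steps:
R = 798 (R = -244 + 1042 = 798)
M(U) = -601/(-675 + U) (M(U) = (-610 + (-4 - 1*(-13)))/(-675 + U) = (-610 + (-4 + 13))/(-675 + U) = (-610 + 9)/(-675 + U) = -601/(-675 + U))
p = 45371611/615 (p = -(-601/(-675 + 798) - 1*368870)/5 = -(-601/123 - 368870)/5 = -⅕*(-45371611/123) = 45371611/615 ≈ 73775.)
p/A(-2832, -9*(-27)) = (45371611/615)/1931 = (45371611/615)*(1/1931) = 45371611/1187565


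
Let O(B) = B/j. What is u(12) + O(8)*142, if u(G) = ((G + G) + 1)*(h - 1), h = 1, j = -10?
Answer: -568/5 ≈ -113.60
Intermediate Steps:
O(B) = -B/10 (O(B) = B/(-10) = B*(-⅒) = -B/10)
u(G) = 0 (u(G) = ((G + G) + 1)*(1 - 1) = (2*G + 1)*0 = (1 + 2*G)*0 = 0)
u(12) + O(8)*142 = 0 - ⅒*8*142 = 0 - ⅘*142 = 0 - 568/5 = -568/5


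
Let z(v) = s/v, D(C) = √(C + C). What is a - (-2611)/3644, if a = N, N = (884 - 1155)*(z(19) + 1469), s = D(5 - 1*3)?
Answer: -27564707803/69236 ≈ -3.9813e+5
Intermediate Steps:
D(C) = √2*√C (D(C) = √(2*C) = √2*√C)
s = 2 (s = √2*√(5 - 1*3) = √2*√(5 - 3) = √2*√2 = 2)
z(v) = 2/v
N = -7564423/19 (N = (884 - 1155)*(2/19 + 1469) = -271*(2*(1/19) + 1469) = -271*(2/19 + 1469) = -271*27913/19 = -7564423/19 ≈ -3.9813e+5)
a = -7564423/19 ≈ -3.9813e+5
a - (-2611)/3644 = -7564423/19 - (-2611)/3644 = -7564423/19 - 1*(-2611/3644) = -7564423/19 + 2611/3644 = -27564707803/69236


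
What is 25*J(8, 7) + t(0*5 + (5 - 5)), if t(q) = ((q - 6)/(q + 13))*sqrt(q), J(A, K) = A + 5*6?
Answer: 950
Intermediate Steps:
J(A, K) = 30 + A (J(A, K) = A + 30 = 30 + A)
t(q) = sqrt(q)*(-6 + q)/(13 + q) (t(q) = ((-6 + q)/(13 + q))*sqrt(q) = sqrt(q)*(-6 + q)/(13 + q))
25*J(8, 7) + t(0*5 + (5 - 5)) = 25*(30 + 8) + sqrt(0*5 + (5 - 5))*(-6 + (0*5 + (5 - 5)))/(13 + (0*5 + (5 - 5))) = 25*38 + sqrt(0 + 0)*(-6 + (0 + 0))/(13 + (0 + 0)) = 950 + sqrt(0)*(-6 + 0)/(13 + 0) = 950 + 0*(-6)/13 = 950 + 0*(1/13)*(-6) = 950 + 0 = 950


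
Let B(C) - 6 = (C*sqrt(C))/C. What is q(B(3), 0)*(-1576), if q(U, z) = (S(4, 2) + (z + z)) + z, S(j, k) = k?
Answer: -3152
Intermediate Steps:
B(C) = 6 + sqrt(C) (B(C) = 6 + (C*sqrt(C))/C = 6 + C**(3/2)/C = 6 + sqrt(C))
q(U, z) = 2 + 3*z (q(U, z) = (2 + (z + z)) + z = (2 + 2*z) + z = 2 + 3*z)
q(B(3), 0)*(-1576) = (2 + 3*0)*(-1576) = (2 + 0)*(-1576) = 2*(-1576) = -3152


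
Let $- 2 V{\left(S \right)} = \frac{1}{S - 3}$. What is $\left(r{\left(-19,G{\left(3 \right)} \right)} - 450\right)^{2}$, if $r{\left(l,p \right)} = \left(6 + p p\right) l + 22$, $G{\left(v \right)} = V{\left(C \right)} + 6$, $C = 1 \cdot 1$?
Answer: $\frac{422179209}{256} \approx 1.6491 \cdot 10^{6}$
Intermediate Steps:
$C = 1$
$V{\left(S \right)} = - \frac{1}{2 \left(-3 + S\right)}$ ($V{\left(S \right)} = - \frac{1}{2 \left(S - 3\right)} = - \frac{1}{2 \left(-3 + S\right)}$)
$G{\left(v \right)} = \frac{25}{4}$ ($G{\left(v \right)} = - \frac{1}{-6 + 2 \cdot 1} + 6 = - \frac{1}{-6 + 2} + 6 = - \frac{1}{-4} + 6 = \left(-1\right) \left(- \frac{1}{4}\right) + 6 = \frac{1}{4} + 6 = \frac{25}{4}$)
$r{\left(l,p \right)} = 22 + l \left(6 + p^{2}\right)$ ($r{\left(l,p \right)} = \left(6 + p^{2}\right) l + 22 = l \left(6 + p^{2}\right) + 22 = 22 + l \left(6 + p^{2}\right)$)
$\left(r{\left(-19,G{\left(3 \right)} \right)} - 450\right)^{2} = \left(\left(22 + 6 \left(-19\right) - 19 \left(\frac{25}{4}\right)^{2}\right) - 450\right)^{2} = \left(\left(22 - 114 - \frac{11875}{16}\right) - 450\right)^{2} = \left(- \frac{13347}{16} - 450\right)^{2} = \left(- \frac{20547}{16}\right)^{2} = \frac{422179209}{256}$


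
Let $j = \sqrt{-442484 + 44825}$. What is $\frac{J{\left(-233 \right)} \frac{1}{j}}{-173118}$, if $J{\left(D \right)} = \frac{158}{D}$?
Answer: $- \frac{79 i \sqrt{397659}}{8020084933773} \approx - 6.2116 \cdot 10^{-9} i$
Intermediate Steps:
$j = i \sqrt{397659}$ ($j = \sqrt{-397659} = i \sqrt{397659} \approx 630.6 i$)
$\frac{J{\left(-233 \right)} \frac{1}{j}}{-173118} = \frac{\frac{158}{-233} \frac{1}{i \sqrt{397659}}}{-173118} = 158 \left(- \frac{1}{233}\right) \left(- \frac{i \sqrt{397659}}{397659}\right) \left(- \frac{1}{173118}\right) = - \frac{158 \left(- \frac{i \sqrt{397659}}{397659}\right)}{233} \left(- \frac{1}{173118}\right) = \frac{158 i \sqrt{397659}}{92654547} \left(- \frac{1}{173118}\right) = - \frac{79 i \sqrt{397659}}{8020084933773}$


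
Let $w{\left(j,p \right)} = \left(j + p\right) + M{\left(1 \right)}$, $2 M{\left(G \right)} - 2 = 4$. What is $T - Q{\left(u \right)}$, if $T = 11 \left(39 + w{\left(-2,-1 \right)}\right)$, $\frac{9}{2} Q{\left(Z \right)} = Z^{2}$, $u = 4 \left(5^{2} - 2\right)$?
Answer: $- \frac{13067}{9} \approx -1451.9$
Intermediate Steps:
$M{\left(G \right)} = 3$ ($M{\left(G \right)} = 1 + \frac{1}{2} \cdot 4 = 1 + 2 = 3$)
$u = 92$ ($u = 4 \left(25 - 2\right) = 4 \cdot 23 = 92$)
$Q{\left(Z \right)} = \frac{2 Z^{2}}{9}$
$w{\left(j,p \right)} = 3 + j + p$ ($w{\left(j,p \right)} = \left(j + p\right) + 3 = 3 + j + p$)
$T = 429$ ($T = 11 \left(39 - 0\right) = 11 \left(39 + 0\right) = 11 \cdot 39 = 429$)
$T - Q{\left(u \right)} = 429 - \frac{2 \cdot 92^{2}}{9} = 429 - \frac{2}{9} \cdot 8464 = 429 - \frac{16928}{9} = - \frac{13067}{9}$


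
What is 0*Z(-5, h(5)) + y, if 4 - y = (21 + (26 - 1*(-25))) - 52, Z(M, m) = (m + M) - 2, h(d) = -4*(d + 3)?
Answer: -16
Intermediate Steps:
h(d) = -12 - 4*d (h(d) = -4*(3 + d) = -12 - 4*d)
Z(M, m) = -2 + M + m (Z(M, m) = (M + m) - 2 = -2 + M + m)
y = -16 (y = 4 - ((21 + (26 - 1*(-25))) - 52) = 4 - ((21 + (26 + 25)) - 52) = 4 - ((21 + 51) - 52) = 4 - (72 - 52) = 4 - 1*20 = 4 - 20 = -16)
0*Z(-5, h(5)) + y = 0*(-2 - 5 + (-12 - 4*5)) - 16 = 0*(-2 - 5 + (-12 - 20)) - 16 = 0*(-2 - 5 - 32) - 16 = 0*(-39) - 16 = 0 - 16 = -16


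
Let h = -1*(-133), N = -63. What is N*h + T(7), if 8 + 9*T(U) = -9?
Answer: -75428/9 ≈ -8380.9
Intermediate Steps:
T(U) = -17/9 (T(U) = -8/9 + (⅑)*(-9) = -8/9 - 1 = -17/9)
h = 133
N*h + T(7) = -63*133 - 17/9 = -8379 - 17/9 = -75428/9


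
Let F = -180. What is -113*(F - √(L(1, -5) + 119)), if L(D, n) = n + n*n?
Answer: 20340 + 113*√139 ≈ 21672.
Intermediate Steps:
L(D, n) = n + n²
-113*(F - √(L(1, -5) + 119)) = -113*(-180 - √(-5*(1 - 5) + 119)) = -113*(-180 - √(-5*(-4) + 119)) = -113*(-180 - √(20 + 119)) = -113*(-180 - √139) = 20340 + 113*√139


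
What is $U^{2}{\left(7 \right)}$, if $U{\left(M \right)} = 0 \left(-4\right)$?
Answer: $0$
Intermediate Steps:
$U{\left(M \right)} = 0$
$U^{2}{\left(7 \right)} = 0^{2} = 0$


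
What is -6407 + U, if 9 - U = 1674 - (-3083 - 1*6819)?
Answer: -17974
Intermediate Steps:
U = -11567 (U = 9 - (1674 - (-3083 - 1*6819)) = 9 - (1674 - (-3083 - 6819)) = 9 - (1674 - 1*(-9902)) = 9 - (1674 + 9902) = 9 - 1*11576 = 9 - 11576 = -11567)
-6407 + U = -6407 - 11567 = -17974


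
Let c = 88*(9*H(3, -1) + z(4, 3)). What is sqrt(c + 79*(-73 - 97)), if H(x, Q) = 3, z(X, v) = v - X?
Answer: 3*I*sqrt(1238) ≈ 105.56*I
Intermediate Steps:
c = 2288 (c = 88*(9*3 + (3 - 1*4)) = 88*(27 + (3 - 4)) = 88*(27 - 1) = 88*26 = 2288)
sqrt(c + 79*(-73 - 97)) = sqrt(2288 + 79*(-73 - 97)) = sqrt(2288 + 79*(-170)) = sqrt(2288 - 13430) = sqrt(-11142) = 3*I*sqrt(1238)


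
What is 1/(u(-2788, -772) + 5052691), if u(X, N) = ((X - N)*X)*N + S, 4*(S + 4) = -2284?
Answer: -1/4334057260 ≈ -2.3073e-10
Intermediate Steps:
S = -575 (S = -4 + (1/4)*(-2284) = -4 - 571 = -575)
u(X, N) = -575 + N*X*(X - N) (u(X, N) = ((X - N)*X)*N - 575 = (X*(X - N))*N - 575 = N*X*(X - N) - 575 = -575 + N*X*(X - N))
1/(u(-2788, -772) + 5052691) = 1/((-575 - 772*(-2788)**2 - 1*(-2788)*(-772)**2) + 5052691) = 1/((-575 - 772*7772944 - 1*(-2788)*595984) + 5052691) = 1/((-575 - 6000712768 + 1661603392) + 5052691) = 1/(-4339109951 + 5052691) = 1/(-4334057260) = -1/4334057260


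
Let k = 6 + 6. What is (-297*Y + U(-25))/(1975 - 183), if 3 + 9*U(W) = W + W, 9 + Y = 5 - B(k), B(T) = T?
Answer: 42715/16128 ≈ 2.6485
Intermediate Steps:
k = 12
Y = -16 (Y = -9 + (5 - 1*12) = -9 + (5 - 12) = -9 - 7 = -16)
U(W) = -⅓ + 2*W/9 (U(W) = -⅓ + (W + W)/9 = -⅓ + (2*W)/9 = -⅓ + 2*W/9)
(-297*Y + U(-25))/(1975 - 183) = (-297*(-16) + (-⅓ + (2/9)*(-25)))/(1975 - 183) = (4752 + (-⅓ - 50/9))/1792 = (4752 - 53/9)*(1/1792) = (42715/9)*(1/1792) = 42715/16128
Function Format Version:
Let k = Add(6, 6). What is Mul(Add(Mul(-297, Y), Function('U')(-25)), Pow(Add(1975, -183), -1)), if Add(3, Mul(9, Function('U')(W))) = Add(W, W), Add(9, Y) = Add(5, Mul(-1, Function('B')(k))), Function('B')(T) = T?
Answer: Rational(42715, 16128) ≈ 2.6485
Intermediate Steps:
k = 12
Y = -16 (Y = Add(-9, Add(5, Mul(-1, 12))) = Add(-9, Add(5, -12)) = Add(-9, -7) = -16)
Function('U')(W) = Add(Rational(-1, 3), Mul(Rational(2, 9), W)) (Function('U')(W) = Add(Rational(-1, 3), Mul(Rational(1, 9), Add(W, W))) = Add(Rational(-1, 3), Mul(Rational(1, 9), Mul(2, W))) = Add(Rational(-1, 3), Mul(Rational(2, 9), W)))
Mul(Add(Mul(-297, Y), Function('U')(-25)), Pow(Add(1975, -183), -1)) = Mul(Add(Mul(-297, -16), Add(Rational(-1, 3), Mul(Rational(2, 9), -25))), Pow(Add(1975, -183), -1)) = Mul(Add(4752, Add(Rational(-1, 3), Rational(-50, 9))), Pow(1792, -1)) = Mul(Add(4752, Rational(-53, 9)), Rational(1, 1792)) = Mul(Rational(42715, 9), Rational(1, 1792)) = Rational(42715, 16128)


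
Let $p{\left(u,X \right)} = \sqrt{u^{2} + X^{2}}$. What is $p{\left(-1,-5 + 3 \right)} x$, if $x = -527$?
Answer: $- 527 \sqrt{5} \approx -1178.4$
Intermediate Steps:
$p{\left(u,X \right)} = \sqrt{X^{2} + u^{2}}$
$p{\left(-1,-5 + 3 \right)} x = \sqrt{\left(-5 + 3\right)^{2} + \left(-1\right)^{2}} \left(-527\right) = \sqrt{\left(-2\right)^{2} + 1} \left(-527\right) = \sqrt{4 + 1} \left(-527\right) = \sqrt{5} \left(-527\right) = - 527 \sqrt{5}$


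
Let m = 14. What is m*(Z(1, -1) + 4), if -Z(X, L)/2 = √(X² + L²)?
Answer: 56 - 28*√2 ≈ 16.402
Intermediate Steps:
Z(X, L) = -2*√(L² + X²) (Z(X, L) = -2*√(X² + L²) = -2*√(L² + X²))
m*(Z(1, -1) + 4) = 14*(-2*√((-1)² + 1²) + 4) = 14*(-2*√(1 + 1) + 4) = 14*(-2*√2 + 4) = 14*(4 - 2*√2) = 56 - 28*√2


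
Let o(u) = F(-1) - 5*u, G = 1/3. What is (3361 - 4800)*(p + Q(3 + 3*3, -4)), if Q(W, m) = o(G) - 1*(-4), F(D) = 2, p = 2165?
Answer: -9365012/3 ≈ -3.1217e+6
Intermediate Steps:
G = ⅓ ≈ 0.33333
o(u) = 2 - 5*u
Q(W, m) = 13/3 (Q(W, m) = (2 - 5*⅓) - 1*(-4) = (2 - 5/3) + 4 = ⅓ + 4 = 13/3)
(3361 - 4800)*(p + Q(3 + 3*3, -4)) = (3361 - 4800)*(2165 + 13/3) = -1439*6508/3 = -9365012/3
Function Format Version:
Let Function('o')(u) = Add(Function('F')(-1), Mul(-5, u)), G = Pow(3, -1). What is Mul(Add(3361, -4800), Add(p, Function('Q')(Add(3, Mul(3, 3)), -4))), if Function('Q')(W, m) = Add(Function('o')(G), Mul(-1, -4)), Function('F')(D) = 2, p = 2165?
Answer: Rational(-9365012, 3) ≈ -3.1217e+6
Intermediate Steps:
G = Rational(1, 3) ≈ 0.33333
Function('o')(u) = Add(2, Mul(-5, u))
Function('Q')(W, m) = Rational(13, 3) (Function('Q')(W, m) = Add(Add(2, Mul(-5, Rational(1, 3))), Mul(-1, -4)) = Add(Add(2, Rational(-5, 3)), 4) = Add(Rational(1, 3), 4) = Rational(13, 3))
Mul(Add(3361, -4800), Add(p, Function('Q')(Add(3, Mul(3, 3)), -4))) = Mul(Add(3361, -4800), Add(2165, Rational(13, 3))) = Mul(-1439, Rational(6508, 3)) = Rational(-9365012, 3)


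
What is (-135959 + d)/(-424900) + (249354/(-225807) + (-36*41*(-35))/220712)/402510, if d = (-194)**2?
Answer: 684854947209826024/2959608492834083825 ≈ 0.23140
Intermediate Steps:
d = 37636
(-135959 + d)/(-424900) + (249354/(-225807) + (-36*41*(-35))/220712)/402510 = (-135959 + 37636)/(-424900) + (249354/(-225807) + (-36*41*(-35))/220712)/402510 = -98323*(-1/424900) + (249354*(-1/225807) - 1476*(-35)*(1/220712))*(1/402510) = 98323/424900 + (-83118/75269 + 51660*(1/220712))*(1/402510) = 98323/424900 + (-83118/75269 + 12915/55178)*(1/402510) = 98323/424900 - 3614185869/4153192882*1/402510 = 98323/424900 - 1204728623/557233888977940 = 684854947209826024/2959608492834083825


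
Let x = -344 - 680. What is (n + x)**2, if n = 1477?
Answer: 205209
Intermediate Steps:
x = -1024
(n + x)**2 = (1477 - 1024)**2 = 453**2 = 205209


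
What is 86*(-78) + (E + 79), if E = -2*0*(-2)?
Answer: -6629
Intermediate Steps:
E = 0 (E = 0*(-2) = 0)
86*(-78) + (E + 79) = 86*(-78) + (0 + 79) = -6708 + 79 = -6629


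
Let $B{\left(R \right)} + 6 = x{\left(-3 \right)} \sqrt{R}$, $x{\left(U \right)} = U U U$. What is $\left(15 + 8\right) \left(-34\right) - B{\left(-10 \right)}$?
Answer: $-776 + 27 i \sqrt{10} \approx -776.0 + 85.381 i$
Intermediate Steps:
$x{\left(U \right)} = U^{3}$ ($x{\left(U \right)} = U^{2} U = U^{3}$)
$B{\left(R \right)} = -6 - 27 \sqrt{R}$ ($B{\left(R \right)} = -6 + \left(-3\right)^{3} \sqrt{R} = -6 - 27 \sqrt{R}$)
$\left(15 + 8\right) \left(-34\right) - B{\left(-10 \right)} = \left(15 + 8\right) \left(-34\right) - \left(-6 - 27 \sqrt{-10}\right) = 23 \left(-34\right) - \left(-6 - 27 i \sqrt{10}\right) = -782 - \left(-6 - 27 i \sqrt{10}\right) = -782 + \left(6 + 27 i \sqrt{10}\right) = -776 + 27 i \sqrt{10}$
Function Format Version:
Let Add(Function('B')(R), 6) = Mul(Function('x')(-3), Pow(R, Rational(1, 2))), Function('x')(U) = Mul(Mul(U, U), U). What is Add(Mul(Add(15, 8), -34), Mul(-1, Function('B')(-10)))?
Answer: Add(-776, Mul(27, I, Pow(10, Rational(1, 2)))) ≈ Add(-776.00, Mul(85.381, I))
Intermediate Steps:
Function('x')(U) = Pow(U, 3) (Function('x')(U) = Mul(Pow(U, 2), U) = Pow(U, 3))
Function('B')(R) = Add(-6, Mul(-27, Pow(R, Rational(1, 2)))) (Function('B')(R) = Add(-6, Mul(Pow(-3, 3), Pow(R, Rational(1, 2)))) = Add(-6, Mul(-27, Pow(R, Rational(1, 2)))))
Add(Mul(Add(15, 8), -34), Mul(-1, Function('B')(-10))) = Add(Mul(Add(15, 8), -34), Mul(-1, Add(-6, Mul(-27, Pow(-10, Rational(1, 2)))))) = Add(Mul(23, -34), Mul(-1, Add(-6, Mul(-27, Mul(I, Pow(10, Rational(1, 2))))))) = Add(-782, Mul(-1, Add(-6, Mul(-27, I, Pow(10, Rational(1, 2)))))) = Add(-782, Add(6, Mul(27, I, Pow(10, Rational(1, 2))))) = Add(-776, Mul(27, I, Pow(10, Rational(1, 2))))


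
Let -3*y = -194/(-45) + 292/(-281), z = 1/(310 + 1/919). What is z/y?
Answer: -34862265/11787080234 ≈ -0.0029577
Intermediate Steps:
z = 919/284891 (z = 1/(310 + 1/919) = 1/(284891/919) = 919/284891 ≈ 0.0032258)
y = -41374/37935 (y = -(-194/(-45) + 292/(-281))/3 = -(-194*(-1/45) + 292*(-1/281))/3 = -(194/45 - 292/281)/3 = -1/3*41374/12645 = -41374/37935 ≈ -1.0907)
z/y = 919/(284891*(-41374/37935)) = (919/284891)*(-37935/41374) = -34862265/11787080234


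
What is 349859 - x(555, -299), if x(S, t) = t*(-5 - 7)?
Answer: 346271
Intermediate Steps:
x(S, t) = -12*t (x(S, t) = t*(-12) = -12*t)
349859 - x(555, -299) = 349859 - (-12)*(-299) = 349859 - 1*3588 = 349859 - 3588 = 346271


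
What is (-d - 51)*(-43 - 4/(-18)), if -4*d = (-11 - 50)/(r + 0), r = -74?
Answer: 5788475/2664 ≈ 2172.9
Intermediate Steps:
d = -61/296 (d = -(-11 - 50)/(4*(-74 + 0)) = -(-61)/(4*(-74)) = -(-61)*(-1)/(4*74) = -1/4*61/74 = -61/296 ≈ -0.20608)
(-d - 51)*(-43 - 4/(-18)) = (-1*(-61/296) - 51)*(-43 - 4/(-18)) = (61/296 - 51)*(-43 - 4*(-1)/18) = -15035*(-43 - 1*(-2/9))/296 = -15035*(-43 + 2/9)/296 = -15035/296*(-385/9) = 5788475/2664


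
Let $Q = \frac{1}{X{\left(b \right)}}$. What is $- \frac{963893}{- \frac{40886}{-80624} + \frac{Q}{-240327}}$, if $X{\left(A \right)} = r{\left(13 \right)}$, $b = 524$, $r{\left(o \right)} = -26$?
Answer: $- \frac{121397317190492616}{63869083349} \approx -1.9007 \cdot 10^{6}$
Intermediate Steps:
$X{\left(A \right)} = -26$
$Q = - \frac{1}{26}$ ($Q = \frac{1}{-26} = - \frac{1}{26} \approx -0.038462$)
$- \frac{963893}{- \frac{40886}{-80624} + \frac{Q}{-240327}} = - \frac{963893}{- \frac{40886}{-80624} - \frac{1}{26 \left(-240327\right)}} = - \frac{963893}{\left(-40886\right) \left(- \frac{1}{80624}\right) - - \frac{1}{6248502}} = - \frac{963893}{\frac{20443}{40312} + \frac{1}{6248502}} = - \frac{963893}{\frac{63869083349}{125944806312}} = \left(-963893\right) \frac{125944806312}{63869083349} = - \frac{121397317190492616}{63869083349}$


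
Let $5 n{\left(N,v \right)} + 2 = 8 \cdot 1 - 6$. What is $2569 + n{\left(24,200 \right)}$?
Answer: $2569$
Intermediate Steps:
$n{\left(N,v \right)} = 0$ ($n{\left(N,v \right)} = - \frac{2}{5} + \frac{8 \cdot 1 - 6}{5} = - \frac{2}{5} + \frac{8 - 6}{5} = - \frac{2}{5} + \frac{1}{5} \cdot 2 = - \frac{2}{5} + \frac{2}{5} = 0$)
$2569 + n{\left(24,200 \right)} = 2569 + 0 = 2569$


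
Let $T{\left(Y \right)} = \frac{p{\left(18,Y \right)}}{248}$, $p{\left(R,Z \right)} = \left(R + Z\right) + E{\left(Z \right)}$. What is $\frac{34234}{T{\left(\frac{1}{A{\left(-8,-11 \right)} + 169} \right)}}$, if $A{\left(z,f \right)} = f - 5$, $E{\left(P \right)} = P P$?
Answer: $\frac{49685789772}{105379} \approx 4.715 \cdot 10^{5}$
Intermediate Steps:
$E{\left(P \right)} = P^{2}$
$A{\left(z,f \right)} = -5 + f$ ($A{\left(z,f \right)} = f - 5 = -5 + f$)
$p{\left(R,Z \right)} = R + Z + Z^{2}$ ($p{\left(R,Z \right)} = \left(R + Z\right) + Z^{2} = R + Z + Z^{2}$)
$T{\left(Y \right)} = \frac{9}{124} + \frac{Y}{248} + \frac{Y^{2}}{248}$ ($T{\left(Y \right)} = \frac{18 + Y + Y^{2}}{248} = \left(18 + Y + Y^{2}\right) \frac{1}{248} = \frac{9}{124} + \frac{Y}{248} + \frac{Y^{2}}{248}$)
$\frac{34234}{T{\left(\frac{1}{A{\left(-8,-11 \right)} + 169} \right)}} = \frac{34234}{\frac{9}{124} + \frac{1}{248 \left(\left(-5 - 11\right) + 169\right)} + \frac{\left(\frac{1}{\left(-5 - 11\right) + 169}\right)^{2}}{248}} = \frac{34234}{\frac{9}{124} + \frac{1}{248 \left(-16 + 169\right)} + \frac{\left(\frac{1}{-16 + 169}\right)^{2}}{248}} = \frac{34234}{\frac{9}{124} + \frac{1}{248 \cdot 153} + \frac{\left(\frac{1}{153}\right)^{2}}{248}} = \frac{34234}{\frac{9}{124} + \frac{1}{248} \cdot \frac{1}{153} + \frac{1}{248 \cdot 23409}} = \frac{34234}{\frac{9}{124} + \frac{1}{37944} + \frac{1}{248} \cdot \frac{1}{23409}} = \frac{34234}{\frac{9}{124} + \frac{1}{37944} + \frac{1}{5805432}} = \frac{34234}{\frac{105379}{1451358}} = 34234 \cdot \frac{1451358}{105379} = \frac{49685789772}{105379}$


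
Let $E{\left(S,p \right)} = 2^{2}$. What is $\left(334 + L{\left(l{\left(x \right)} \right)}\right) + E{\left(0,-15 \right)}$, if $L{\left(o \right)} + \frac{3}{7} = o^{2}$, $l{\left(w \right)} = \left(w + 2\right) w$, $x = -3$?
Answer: $\frac{2426}{7} \approx 346.57$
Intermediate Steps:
$l{\left(w \right)} = w \left(2 + w\right)$ ($l{\left(w \right)} = \left(2 + w\right) w = w \left(2 + w\right)$)
$L{\left(o \right)} = - \frac{3}{7} + o^{2}$
$E{\left(S,p \right)} = 4$
$\left(334 + L{\left(l{\left(x \right)} \right)}\right) + E{\left(0,-15 \right)} = \left(334 - \left(\frac{3}{7} - \left(- 3 \left(2 - 3\right)\right)^{2}\right)\right) + 4 = \left(334 - \left(\frac{3}{7} - \left(\left(-3\right) \left(-1\right)\right)^{2}\right)\right) + 4 = \left(334 - \left(\frac{3}{7} - 3^{2}\right)\right) + 4 = \left(334 + \left(- \frac{3}{7} + 9\right)\right) + 4 = \left(334 + \frac{60}{7}\right) + 4 = \frac{2398}{7} + 4 = \frac{2426}{7}$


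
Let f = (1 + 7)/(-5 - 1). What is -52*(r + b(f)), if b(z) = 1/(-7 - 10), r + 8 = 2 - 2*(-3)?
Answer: 52/17 ≈ 3.0588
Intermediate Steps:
r = 0 (r = -8 + (2 - 2*(-3)) = -8 + (2 + 6) = -8 + 8 = 0)
f = -4/3 (f = 8/(-6) = 8*(-⅙) = -4/3 ≈ -1.3333)
b(z) = -1/17 (b(z) = 1/(-17) = -1/17)
-52*(r + b(f)) = -52*(0 - 1/17) = -52*(-1/17) = 52/17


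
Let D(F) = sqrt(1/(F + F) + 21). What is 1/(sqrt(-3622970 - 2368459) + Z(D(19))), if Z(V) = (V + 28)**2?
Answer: 1444/((1064 + sqrt(30362))**2 + 1444*I*sqrt(5991429)) ≈ 0.00014915 - 0.00034384*I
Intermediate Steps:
D(F) = sqrt(21 + 1/(2*F)) (D(F) = sqrt(1/(2*F) + 21) = sqrt(21 + 1/(2*F)))
Z(V) = (28 + V)**2
1/(sqrt(-3622970 - 2368459) + Z(D(19))) = 1/(sqrt(-3622970 - 2368459) + (28 + sqrt(84 + 2/19)/2)**2) = 1/(sqrt(-5991429) + (28 + sqrt(84 + 2*(1/19))/2)**2) = 1/(I*sqrt(5991429) + (28 + sqrt(84 + 2/19)/2)**2) = 1/(I*sqrt(5991429) + (28 + sqrt(1598/19)/2)**2) = 1/(I*sqrt(5991429) + (28 + (sqrt(30362)/19)/2)**2) = 1/(I*sqrt(5991429) + (28 + sqrt(30362)/38)**2) = 1/((28 + sqrt(30362)/38)**2 + I*sqrt(5991429))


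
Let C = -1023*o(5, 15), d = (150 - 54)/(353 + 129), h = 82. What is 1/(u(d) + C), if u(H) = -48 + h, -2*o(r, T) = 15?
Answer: 2/15413 ≈ 0.00012976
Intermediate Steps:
o(r, T) = -15/2 (o(r, T) = -1/2*15 = -15/2)
d = 48/241 (d = 96/482 = 96*(1/482) = 48/241 ≈ 0.19917)
u(H) = 34 (u(H) = -48 + 82 = 34)
C = 15345/2 (C = -1023*(-15/2) = 15345/2 ≈ 7672.5)
1/(u(d) + C) = 1/(34 + 15345/2) = 1/(15413/2) = 2/15413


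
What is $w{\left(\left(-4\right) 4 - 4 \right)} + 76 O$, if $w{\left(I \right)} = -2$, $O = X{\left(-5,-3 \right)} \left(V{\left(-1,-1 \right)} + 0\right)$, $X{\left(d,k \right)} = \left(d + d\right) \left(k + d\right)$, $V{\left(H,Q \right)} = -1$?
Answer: $-6082$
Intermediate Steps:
$X{\left(d,k \right)} = 2 d \left(d + k\right)$
$O = -80$ ($O = 2 \left(-5\right) \left(-5 - 3\right) \left(-1 + 0\right) = 2 \left(-5\right) \left(-8\right) \left(-1\right) = 80 \left(-1\right) = -80$)
$w{\left(\left(-4\right) 4 - 4 \right)} + 76 O = -2 + 76 \left(-80\right) = -2 - 6080 = -6082$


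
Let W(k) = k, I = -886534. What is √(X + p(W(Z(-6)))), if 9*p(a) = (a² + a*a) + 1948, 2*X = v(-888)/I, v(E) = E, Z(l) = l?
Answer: √396901864891246/1329801 ≈ 14.981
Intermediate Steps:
X = 222/443267 (X = (-888/(-886534))/2 = (-888*(-1/886534))/2 = (½)*(444/443267) = 222/443267 ≈ 0.00050083)
p(a) = 1948/9 + 2*a²/9 (p(a) = ((a² + a*a) + 1948)/9 = ((a² + a²) + 1948)/9 = (2*a² + 1948)/9 = (1948 + 2*a²)/9 = 1948/9 + 2*a²/9)
√(X + p(W(Z(-6)))) = √(222/443267 + (1948/9 + (2/9)*(-6)²)) = √(222/443267 + (1948/9 + (2/9)*36)) = √(222/443267 + (1948/9 + 8)) = √(222/443267 + 2020/9) = √(895401338/3989403) = √396901864891246/1329801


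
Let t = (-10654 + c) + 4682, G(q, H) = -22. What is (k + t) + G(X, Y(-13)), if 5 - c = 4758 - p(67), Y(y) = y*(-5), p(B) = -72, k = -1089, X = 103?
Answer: -11908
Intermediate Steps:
Y(y) = -5*y
c = -4825 (c = 5 - (4758 - 1*(-72)) = 5 - (4758 + 72) = 5 - 1*4830 = 5 - 4830 = -4825)
t = -10797 (t = (-10654 - 4825) + 4682 = -15479 + 4682 = -10797)
(k + t) + G(X, Y(-13)) = (-1089 - 10797) - 22 = -11886 - 22 = -11908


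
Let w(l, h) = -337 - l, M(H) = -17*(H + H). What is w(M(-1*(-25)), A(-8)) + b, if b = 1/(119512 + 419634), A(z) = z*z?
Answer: 276581899/539146 ≈ 513.00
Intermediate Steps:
A(z) = z²
M(H) = -34*H
b = 1/539146 ≈ 1.8548e-6
w(M(-1*(-25)), A(-8)) + b = (-337 - (-34)*(-1*(-25))) + 1/539146 = (-337 - (-34)*25) + 1/539146 = (-337 - 1*(-850)) + 1/539146 = (-337 + 850) + 1/539146 = 513 + 1/539146 = 276581899/539146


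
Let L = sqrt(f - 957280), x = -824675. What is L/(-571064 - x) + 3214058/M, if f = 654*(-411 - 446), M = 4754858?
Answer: 1607029/2377429 + I*sqrt(1517758)/253611 ≈ 0.67595 + 0.0048577*I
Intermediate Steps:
f = -560478 (f = 654*(-857) = -560478)
L = I*sqrt(1517758) (L = sqrt(-560478 - 957280) = sqrt(-1517758) = I*sqrt(1517758) ≈ 1232.0*I)
L/(-571064 - x) + 3214058/M = (I*sqrt(1517758))/(-571064 - 1*(-824675)) + 3214058/4754858 = (I*sqrt(1517758))/(-571064 + 824675) + 3214058*(1/4754858) = (I*sqrt(1517758))/253611 + 1607029/2377429 = (I*sqrt(1517758))*(1/253611) + 1607029/2377429 = I*sqrt(1517758)/253611 + 1607029/2377429 = 1607029/2377429 + I*sqrt(1517758)/253611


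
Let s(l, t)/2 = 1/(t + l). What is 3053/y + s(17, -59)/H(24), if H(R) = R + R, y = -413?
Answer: -62813/8496 ≈ -7.3932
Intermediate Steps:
H(R) = 2*R
s(l, t) = 2/(l + t) (s(l, t) = 2/(t + l) = 2/(l + t))
3053/y + s(17, -59)/H(24) = 3053/(-413) + (2/(17 - 59))/((2*24)) = 3053*(-1/413) + (2/(-42))/48 = -3053/413 + (2*(-1/42))*(1/48) = -3053/413 - 1/21*1/48 = -3053/413 - 1/1008 = -62813/8496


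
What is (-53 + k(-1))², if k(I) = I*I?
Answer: 2704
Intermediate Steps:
k(I) = I²
(-53 + k(-1))² = (-53 + (-1)²)² = (-53 + 1)² = (-52)² = 2704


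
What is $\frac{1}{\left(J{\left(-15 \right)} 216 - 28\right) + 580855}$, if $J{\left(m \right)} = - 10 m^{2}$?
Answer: $\frac{1}{94827} \approx 1.0546 \cdot 10^{-5}$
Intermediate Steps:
$\frac{1}{\left(J{\left(-15 \right)} 216 - 28\right) + 580855} = \frac{1}{\left(- 10 \left(-15\right)^{2} \cdot 216 - 28\right) + 580855} = \frac{1}{\left(\left(-10\right) 225 \cdot 216 - 28\right) + 580855} = \frac{1}{\left(\left(-2250\right) 216 - 28\right) + 580855} = \frac{1}{\left(-486000 - 28\right) + 580855} = \frac{1}{-486028 + 580855} = \frac{1}{94827}$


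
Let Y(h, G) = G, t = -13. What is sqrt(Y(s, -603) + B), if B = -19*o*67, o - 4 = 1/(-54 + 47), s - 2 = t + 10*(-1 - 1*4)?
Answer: 24*I*sqrt(469)/7 ≈ 74.25*I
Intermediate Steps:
s = -61 (s = 2 + (-13 + 10*(-1 - 1*4)) = 2 + (-13 + 10*(-1 - 4)) = 2 + (-13 + 10*(-5)) = 2 + (-13 - 50) = 2 - 63 = -61)
o = 27/7 (o = 4 + 1/(-54 + 47) = 4 + 1/(-7) = 4 - 1/7 = 27/7 ≈ 3.8571)
B = -34371/7 (B = -19*27/7*67 = -513/7*67 = -34371/7 ≈ -4910.1)
sqrt(Y(s, -603) + B) = sqrt(-603 - 34371/7) = sqrt(-38592/7) = 24*I*sqrt(469)/7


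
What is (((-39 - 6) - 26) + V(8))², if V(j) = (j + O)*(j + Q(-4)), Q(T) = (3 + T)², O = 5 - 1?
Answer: 1369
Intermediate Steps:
O = 4
V(j) = (1 + j)*(4 + j) (V(j) = (j + 4)*(j + (3 - 4)²) = (4 + j)*(j + (-1)²) = (4 + j)*(j + 1) = (4 + j)*(1 + j) = (1 + j)*(4 + j))
(((-39 - 6) - 26) + V(8))² = (((-39 - 6) - 26) + (4 + 8² + 5*8))² = ((-45 - 26) + (4 + 64 + 40))² = (-71 + 108)² = 37² = 1369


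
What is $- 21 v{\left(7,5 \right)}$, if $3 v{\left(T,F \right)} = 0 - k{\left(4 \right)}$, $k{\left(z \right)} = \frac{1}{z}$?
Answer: $\frac{7}{4} \approx 1.75$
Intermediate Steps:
$v{\left(T,F \right)} = - \frac{1}{12}$ ($v{\left(T,F \right)} = \frac{0 - \frac{1}{4}}{3} = \frac{1}{3} \left(- \frac{1}{4}\right) = - \frac{1}{12}$)
$- 21 v{\left(7,5 \right)} = \left(-21\right) \left(- \frac{1}{12}\right) = \frac{7}{4}$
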